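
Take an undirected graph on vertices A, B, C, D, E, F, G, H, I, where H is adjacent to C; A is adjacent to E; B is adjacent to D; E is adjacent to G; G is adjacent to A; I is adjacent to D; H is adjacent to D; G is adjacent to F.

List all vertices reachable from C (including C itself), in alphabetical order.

B, C, D, H, I

Start at C.
Its neighbours: H.
Then their neighbours: D.
Then next layer: B, I.
Nothing further is reachable.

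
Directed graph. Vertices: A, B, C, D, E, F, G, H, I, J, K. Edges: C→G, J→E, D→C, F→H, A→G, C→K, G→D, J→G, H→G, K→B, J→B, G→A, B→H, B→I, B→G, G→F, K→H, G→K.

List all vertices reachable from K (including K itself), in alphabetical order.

Start at K.
Its neighbours: B, H.
Then their neighbours: G, I.
Then next layer: A, D, F.
Then next layer: C.
Nothing further is reachable.

A, B, C, D, F, G, H, I, K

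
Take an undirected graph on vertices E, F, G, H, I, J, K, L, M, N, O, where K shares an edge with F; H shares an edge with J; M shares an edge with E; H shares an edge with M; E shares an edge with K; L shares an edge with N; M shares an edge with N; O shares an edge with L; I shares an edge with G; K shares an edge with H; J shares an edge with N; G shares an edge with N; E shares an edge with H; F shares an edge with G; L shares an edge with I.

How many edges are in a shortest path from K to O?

5

Distance 0: K.
Distance 1: E, F, H.
Distance 2: G, J, M.
Distance 3: I, N.
Distance 4: L.
Distance 5: O — contains O.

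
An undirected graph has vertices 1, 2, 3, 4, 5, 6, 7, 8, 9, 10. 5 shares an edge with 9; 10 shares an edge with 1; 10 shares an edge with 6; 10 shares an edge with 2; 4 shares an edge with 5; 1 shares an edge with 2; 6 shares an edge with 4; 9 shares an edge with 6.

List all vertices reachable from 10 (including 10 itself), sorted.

1, 2, 4, 5, 6, 9, 10

Start at 10.
Its neighbours: 1, 2, 6.
Then their neighbours: 4, 9.
Then next layer: 5.
Nothing further is reachable.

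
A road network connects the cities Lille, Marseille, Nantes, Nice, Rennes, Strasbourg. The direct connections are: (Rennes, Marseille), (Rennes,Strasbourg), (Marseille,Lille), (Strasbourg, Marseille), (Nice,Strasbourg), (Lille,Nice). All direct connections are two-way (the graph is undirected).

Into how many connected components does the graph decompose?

2

From Lille: component {Lille, Marseille, Nice, Rennes, Strasbourg}.
From Nantes: component {Nantes}.
That's 2 components.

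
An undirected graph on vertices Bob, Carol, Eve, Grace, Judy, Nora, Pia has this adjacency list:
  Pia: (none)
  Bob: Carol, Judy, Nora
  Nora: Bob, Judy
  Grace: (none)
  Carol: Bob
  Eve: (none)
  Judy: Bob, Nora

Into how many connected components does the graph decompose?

4

From Bob: component {Bob, Carol, Judy, Nora}.
From Eve: component {Eve}.
From Grace: component {Grace}.
From Pia: component {Pia}.
That's 4 components.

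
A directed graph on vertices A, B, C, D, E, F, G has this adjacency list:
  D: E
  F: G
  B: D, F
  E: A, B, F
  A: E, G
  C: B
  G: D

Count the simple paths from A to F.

4

A→E→B→F
A→E→F
A→G→D→E→B→F
A→G→D→E→F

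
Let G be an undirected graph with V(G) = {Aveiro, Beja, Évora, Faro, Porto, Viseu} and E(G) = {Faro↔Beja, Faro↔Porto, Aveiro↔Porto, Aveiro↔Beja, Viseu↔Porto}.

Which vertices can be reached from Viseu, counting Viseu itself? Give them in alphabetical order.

Aveiro, Beja, Faro, Porto, Viseu

Start at Viseu.
Its neighbours: Porto.
Then their neighbours: Aveiro, Faro.
Then next layer: Beja.
Nothing further is reachable.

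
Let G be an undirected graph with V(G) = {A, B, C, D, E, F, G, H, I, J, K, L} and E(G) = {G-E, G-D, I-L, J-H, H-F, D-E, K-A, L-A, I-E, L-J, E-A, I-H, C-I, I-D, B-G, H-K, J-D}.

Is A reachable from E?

Explore from E.
Distance 1: reach A, D, G, I.
Found A.

Yes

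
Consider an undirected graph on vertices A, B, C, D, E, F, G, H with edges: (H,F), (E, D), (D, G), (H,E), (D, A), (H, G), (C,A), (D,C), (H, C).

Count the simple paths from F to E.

F–H–C–A–D–E
F–H–C–D–E
F–H–E
F–H–G–D–E

4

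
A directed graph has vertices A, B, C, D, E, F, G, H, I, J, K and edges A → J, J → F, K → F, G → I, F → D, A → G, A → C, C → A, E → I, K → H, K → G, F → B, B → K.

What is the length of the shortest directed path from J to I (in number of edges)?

5

Distance 0: J.
Distance 1: F.
Distance 2: B, D.
Distance 3: K.
Distance 4: G, H.
Distance 5: I — contains I.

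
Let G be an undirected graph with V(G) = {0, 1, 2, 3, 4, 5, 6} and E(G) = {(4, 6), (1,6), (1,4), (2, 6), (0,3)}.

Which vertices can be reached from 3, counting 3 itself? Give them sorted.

Start at 3.
Its neighbours: 0.
Nothing further is reachable.

0, 3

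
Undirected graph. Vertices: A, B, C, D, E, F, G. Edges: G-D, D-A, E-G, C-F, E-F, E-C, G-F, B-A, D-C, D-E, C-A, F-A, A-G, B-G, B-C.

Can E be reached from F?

Yes

Explore from F.
Distance 1: reach A, C, E, G.
Found E.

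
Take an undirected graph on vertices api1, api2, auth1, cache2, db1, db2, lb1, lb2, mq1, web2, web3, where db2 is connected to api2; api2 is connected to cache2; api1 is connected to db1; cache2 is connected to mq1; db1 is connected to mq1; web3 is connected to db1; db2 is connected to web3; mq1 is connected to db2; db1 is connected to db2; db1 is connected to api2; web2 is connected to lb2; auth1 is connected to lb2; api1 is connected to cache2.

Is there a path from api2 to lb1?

Explore from api2.
Distance 1: reach cache2, db1, db2.
Distance 2: reach api1, mq1, web3.
The search is exhausted without reaching lb1; it lies in a different component.

No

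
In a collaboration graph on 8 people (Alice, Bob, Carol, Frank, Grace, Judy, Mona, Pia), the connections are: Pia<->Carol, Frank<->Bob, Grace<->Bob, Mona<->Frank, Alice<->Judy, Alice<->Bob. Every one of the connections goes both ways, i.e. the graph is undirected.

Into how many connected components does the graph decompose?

From Alice: component {Alice, Bob, Frank, Grace, Judy, Mona}.
From Carol: component {Carol, Pia}.
That's 2 components.

2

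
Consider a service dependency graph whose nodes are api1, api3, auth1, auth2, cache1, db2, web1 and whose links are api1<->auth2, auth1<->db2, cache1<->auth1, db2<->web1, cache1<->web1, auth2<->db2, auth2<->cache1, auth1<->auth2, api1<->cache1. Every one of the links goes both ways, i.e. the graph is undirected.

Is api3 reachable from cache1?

Explore from cache1.
Distance 1: reach api1, auth1, auth2, web1.
Distance 2: reach db2.
The search is exhausted without reaching api3; it lies in a different component.

No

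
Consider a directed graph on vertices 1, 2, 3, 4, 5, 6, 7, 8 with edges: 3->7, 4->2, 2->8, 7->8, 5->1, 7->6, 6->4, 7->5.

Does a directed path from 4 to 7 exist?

No

Explore from 4.
Distance 1: reach 2.
Distance 2: reach 8.
The search from 4 is exhausted; no directed path reaches 7.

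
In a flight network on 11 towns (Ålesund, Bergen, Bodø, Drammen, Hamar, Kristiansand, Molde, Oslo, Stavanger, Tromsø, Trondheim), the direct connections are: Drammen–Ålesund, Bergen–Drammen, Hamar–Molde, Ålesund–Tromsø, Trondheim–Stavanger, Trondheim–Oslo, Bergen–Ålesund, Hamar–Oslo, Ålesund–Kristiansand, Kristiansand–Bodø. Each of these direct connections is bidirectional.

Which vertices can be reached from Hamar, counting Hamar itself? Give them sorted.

Hamar, Molde, Oslo, Stavanger, Trondheim

Start at Hamar.
Its neighbours: Molde, Oslo.
Then their neighbours: Trondheim.
Then next layer: Stavanger.
Nothing further is reachable.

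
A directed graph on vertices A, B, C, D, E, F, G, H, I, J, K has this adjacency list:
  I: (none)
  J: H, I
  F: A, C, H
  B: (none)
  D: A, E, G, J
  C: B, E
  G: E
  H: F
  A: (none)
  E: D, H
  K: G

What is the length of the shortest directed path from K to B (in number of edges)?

6

Distance 0: K.
Distance 1: G.
Distance 2: E.
Distance 3: D, H.
Distance 4: A, F, J.
Distance 5: C, I.
Distance 6: B — contains B.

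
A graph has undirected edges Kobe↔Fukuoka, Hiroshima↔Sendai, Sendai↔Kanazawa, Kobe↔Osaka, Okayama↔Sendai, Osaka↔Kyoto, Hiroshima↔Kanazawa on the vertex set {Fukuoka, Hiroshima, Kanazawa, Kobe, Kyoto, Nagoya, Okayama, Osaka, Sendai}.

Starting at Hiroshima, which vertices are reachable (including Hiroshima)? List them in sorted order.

Start at Hiroshima.
Its neighbours: Kanazawa, Sendai.
Then their neighbours: Okayama.
Nothing further is reachable.

Hiroshima, Kanazawa, Okayama, Sendai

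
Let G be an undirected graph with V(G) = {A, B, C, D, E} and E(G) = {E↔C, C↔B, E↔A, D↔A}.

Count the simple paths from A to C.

1

A–E–C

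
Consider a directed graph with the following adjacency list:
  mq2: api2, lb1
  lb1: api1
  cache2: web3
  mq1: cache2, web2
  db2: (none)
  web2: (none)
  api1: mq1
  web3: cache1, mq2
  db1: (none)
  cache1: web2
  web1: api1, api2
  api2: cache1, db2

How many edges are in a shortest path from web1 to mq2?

Distance 0: web1.
Distance 1: api1, api2.
Distance 2: cache1, db2, mq1.
Distance 3: cache2, web2.
Distance 4: web3.
Distance 5: mq2 — contains mq2.

5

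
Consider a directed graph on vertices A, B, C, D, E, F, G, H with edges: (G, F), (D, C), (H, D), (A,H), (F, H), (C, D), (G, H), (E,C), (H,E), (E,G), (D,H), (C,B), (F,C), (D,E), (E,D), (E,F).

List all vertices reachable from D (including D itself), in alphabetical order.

Start at D.
Its neighbours: C, E, H.
Then their neighbours: B, F, G.
Nothing further is reachable.

B, C, D, E, F, G, H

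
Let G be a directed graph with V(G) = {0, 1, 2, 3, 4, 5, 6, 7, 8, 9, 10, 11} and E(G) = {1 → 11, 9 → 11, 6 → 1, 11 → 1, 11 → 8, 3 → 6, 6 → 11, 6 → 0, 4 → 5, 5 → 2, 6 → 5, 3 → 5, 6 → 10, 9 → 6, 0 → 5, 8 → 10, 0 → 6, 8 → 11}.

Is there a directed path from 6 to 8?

Yes

Explore from 6.
Distance 1: reach 0, 1, 5, 10, 11.
Distance 2: reach 2, 8.
Found 8.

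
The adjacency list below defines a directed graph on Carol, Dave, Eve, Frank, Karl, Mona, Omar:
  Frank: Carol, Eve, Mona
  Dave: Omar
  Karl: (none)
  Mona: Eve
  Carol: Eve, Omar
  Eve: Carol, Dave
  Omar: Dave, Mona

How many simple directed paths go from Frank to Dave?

7

Frank→Carol→Eve→Dave
Frank→Carol→Omar→Dave
Frank→Carol→Omar→Mona→Eve→Dave
Frank→Eve→Carol→Omar→Dave
Frank→Eve→Dave
Frank→Mona→Eve→Carol→Omar→Dave
Frank→Mona→Eve→Dave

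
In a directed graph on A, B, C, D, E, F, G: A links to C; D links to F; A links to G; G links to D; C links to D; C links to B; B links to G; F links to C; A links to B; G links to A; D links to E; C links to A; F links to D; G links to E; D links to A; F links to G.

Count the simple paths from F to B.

9

F→C→A→B
F→C→B
F→C→D→A→B
F→D→A→B
F→D→A→C→B
F→G→A→B
F→G→A→C→B
F→G→D→A→B
F→G→D→A→C→B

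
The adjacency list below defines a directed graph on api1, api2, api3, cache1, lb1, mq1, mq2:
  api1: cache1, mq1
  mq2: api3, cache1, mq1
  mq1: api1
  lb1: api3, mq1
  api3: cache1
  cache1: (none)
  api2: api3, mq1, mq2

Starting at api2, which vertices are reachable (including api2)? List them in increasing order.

api1, api2, api3, cache1, mq1, mq2

Start at api2.
Its neighbours: api3, mq1, mq2.
Then their neighbours: api1, cache1.
Nothing further is reachable.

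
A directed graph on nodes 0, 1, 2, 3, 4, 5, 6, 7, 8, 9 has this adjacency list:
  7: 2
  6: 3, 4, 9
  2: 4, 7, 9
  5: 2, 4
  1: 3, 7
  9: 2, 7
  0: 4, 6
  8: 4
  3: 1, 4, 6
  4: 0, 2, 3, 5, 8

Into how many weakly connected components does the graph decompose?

1

From 0: component {0, 1, 2, 3, 4, 5, 6, 7, 8, 9}.
That's 1 component.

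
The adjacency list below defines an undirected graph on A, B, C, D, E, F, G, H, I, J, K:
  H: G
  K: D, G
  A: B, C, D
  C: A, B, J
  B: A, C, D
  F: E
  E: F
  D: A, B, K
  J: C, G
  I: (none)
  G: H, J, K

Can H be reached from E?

No

Explore from E.
Distance 1: reach F.
The search is exhausted without reaching H; it lies in a different component.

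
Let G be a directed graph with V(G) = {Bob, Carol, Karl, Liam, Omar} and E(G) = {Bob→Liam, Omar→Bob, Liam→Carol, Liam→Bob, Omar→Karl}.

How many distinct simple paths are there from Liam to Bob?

1

Liam→Bob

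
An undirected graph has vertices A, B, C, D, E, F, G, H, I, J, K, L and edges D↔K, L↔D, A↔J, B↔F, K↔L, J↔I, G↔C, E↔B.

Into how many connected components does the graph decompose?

5

From A: component {A, I, J}.
From B: component {B, E, F}.
From C: component {C, G}.
From D: component {D, K, L}.
From H: component {H}.
That's 5 components.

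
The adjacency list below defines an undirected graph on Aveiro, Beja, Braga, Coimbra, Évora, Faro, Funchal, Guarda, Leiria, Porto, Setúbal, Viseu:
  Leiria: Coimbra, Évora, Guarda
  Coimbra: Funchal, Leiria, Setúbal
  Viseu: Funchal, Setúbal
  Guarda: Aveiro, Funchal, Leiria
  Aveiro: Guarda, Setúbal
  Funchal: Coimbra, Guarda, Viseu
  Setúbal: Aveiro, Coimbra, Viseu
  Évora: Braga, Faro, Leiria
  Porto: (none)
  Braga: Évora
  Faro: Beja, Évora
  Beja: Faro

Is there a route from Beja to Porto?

Explore from Beja.
Distance 1: reach Faro.
Distance 2: reach Évora.
Distance 3: reach Braga, Leiria.
Distance 4: reach Coimbra, Guarda.
Distance 5: reach Aveiro, Funchal, Setúbal.
Distance 6: reach Viseu.
The search is exhausted without reaching Porto; it lies in a different component.

No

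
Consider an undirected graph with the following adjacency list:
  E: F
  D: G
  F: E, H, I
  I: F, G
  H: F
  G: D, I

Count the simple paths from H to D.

H–F–I–G–D

1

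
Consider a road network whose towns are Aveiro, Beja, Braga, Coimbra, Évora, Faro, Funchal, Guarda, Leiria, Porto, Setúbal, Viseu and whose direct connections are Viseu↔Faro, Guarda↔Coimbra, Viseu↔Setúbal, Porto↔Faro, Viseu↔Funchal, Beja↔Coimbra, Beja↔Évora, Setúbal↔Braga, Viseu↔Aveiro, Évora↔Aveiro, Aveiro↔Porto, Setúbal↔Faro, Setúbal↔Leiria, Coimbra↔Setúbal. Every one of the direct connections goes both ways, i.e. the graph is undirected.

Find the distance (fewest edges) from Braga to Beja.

3

Distance 0: Braga.
Distance 1: Setúbal.
Distance 2: Coimbra, Faro, Leiria, Viseu.
Distance 3: Aveiro, Beja, Funchal, Guarda, Porto — contains Beja.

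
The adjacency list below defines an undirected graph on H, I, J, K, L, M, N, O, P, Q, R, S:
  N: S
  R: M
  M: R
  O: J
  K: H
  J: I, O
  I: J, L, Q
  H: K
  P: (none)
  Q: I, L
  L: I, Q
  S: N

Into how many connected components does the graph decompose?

From H: component {H, K}.
From I: component {I, J, L, O, Q}.
From M: component {M, R}.
From N: component {N, S}.
From P: component {P}.
That's 5 components.

5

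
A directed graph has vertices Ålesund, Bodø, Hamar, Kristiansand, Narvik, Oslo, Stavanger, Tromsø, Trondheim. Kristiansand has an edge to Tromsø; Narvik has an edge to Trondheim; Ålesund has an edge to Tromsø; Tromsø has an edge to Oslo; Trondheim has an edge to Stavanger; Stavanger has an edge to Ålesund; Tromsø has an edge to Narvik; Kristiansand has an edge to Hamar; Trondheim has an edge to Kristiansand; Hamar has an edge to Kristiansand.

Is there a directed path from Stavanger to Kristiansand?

Yes

Explore from Stavanger.
Distance 1: reach Ålesund.
Distance 2: reach Tromsø.
Distance 3: reach Narvik, Oslo.
Distance 4: reach Trondheim.
Distance 5: reach Kristiansand.
Found Kristiansand.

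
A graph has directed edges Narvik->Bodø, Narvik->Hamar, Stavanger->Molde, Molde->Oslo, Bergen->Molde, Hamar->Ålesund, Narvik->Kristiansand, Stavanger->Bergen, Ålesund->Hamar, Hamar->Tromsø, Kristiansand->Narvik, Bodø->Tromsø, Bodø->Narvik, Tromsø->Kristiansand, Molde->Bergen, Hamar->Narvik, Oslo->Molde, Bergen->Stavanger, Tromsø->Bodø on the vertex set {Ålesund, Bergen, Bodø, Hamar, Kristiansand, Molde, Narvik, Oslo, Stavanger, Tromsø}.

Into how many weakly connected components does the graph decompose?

2

From Ålesund: component {Ålesund, Bodø, Hamar, Kristiansand, Narvik, Tromsø}.
From Bergen: component {Bergen, Molde, Oslo, Stavanger}.
That's 2 components.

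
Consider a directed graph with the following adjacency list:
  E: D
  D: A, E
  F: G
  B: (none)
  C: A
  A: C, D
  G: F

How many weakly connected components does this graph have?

3

From A: component {A, C, D, E}.
From B: component {B}.
From F: component {F, G}.
That's 3 components.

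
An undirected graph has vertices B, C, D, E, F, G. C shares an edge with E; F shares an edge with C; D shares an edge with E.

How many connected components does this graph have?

3

From B: component {B}.
From C: component {C, D, E, F}.
From G: component {G}.
That's 3 components.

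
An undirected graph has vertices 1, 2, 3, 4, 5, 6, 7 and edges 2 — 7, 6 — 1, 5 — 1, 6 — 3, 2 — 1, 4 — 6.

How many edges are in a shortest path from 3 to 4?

Distance 0: 3.
Distance 1: 6.
Distance 2: 1, 4 — contains 4.

2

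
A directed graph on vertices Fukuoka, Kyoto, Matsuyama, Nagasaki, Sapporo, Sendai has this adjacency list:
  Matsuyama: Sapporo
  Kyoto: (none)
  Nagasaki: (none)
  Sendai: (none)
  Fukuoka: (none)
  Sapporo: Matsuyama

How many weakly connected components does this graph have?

From Fukuoka: component {Fukuoka}.
From Kyoto: component {Kyoto}.
From Matsuyama: component {Matsuyama, Sapporo}.
From Nagasaki: component {Nagasaki}.
From Sendai: component {Sendai}.
That's 5 components.

5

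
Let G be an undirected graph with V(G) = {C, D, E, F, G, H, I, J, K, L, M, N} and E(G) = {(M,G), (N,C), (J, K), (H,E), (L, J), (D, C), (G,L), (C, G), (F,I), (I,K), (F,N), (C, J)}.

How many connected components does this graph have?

From C: component {C, D, F, G, I, J, K, L, M, N}.
From E: component {E, H}.
That's 2 components.

2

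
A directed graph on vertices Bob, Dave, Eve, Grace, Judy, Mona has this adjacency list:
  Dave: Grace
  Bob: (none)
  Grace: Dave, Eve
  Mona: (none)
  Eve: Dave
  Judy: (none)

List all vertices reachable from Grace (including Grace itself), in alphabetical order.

Dave, Eve, Grace

Start at Grace.
Its neighbours: Dave, Eve.
Nothing further is reachable.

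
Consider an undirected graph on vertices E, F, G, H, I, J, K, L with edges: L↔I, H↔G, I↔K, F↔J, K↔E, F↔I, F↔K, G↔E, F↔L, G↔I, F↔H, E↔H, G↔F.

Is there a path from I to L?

Explore from I.
Distance 1: reach F, G, K, L.
Found L.

Yes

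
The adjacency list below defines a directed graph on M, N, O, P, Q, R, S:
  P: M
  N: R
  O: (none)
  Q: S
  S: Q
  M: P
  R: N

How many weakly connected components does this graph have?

4

From M: component {M, P}.
From N: component {N, R}.
From O: component {O}.
From Q: component {Q, S}.
That's 4 components.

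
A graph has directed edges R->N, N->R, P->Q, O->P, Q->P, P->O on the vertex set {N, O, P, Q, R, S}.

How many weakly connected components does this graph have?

From N: component {N, R}.
From O: component {O, P, Q}.
From S: component {S}.
That's 3 components.

3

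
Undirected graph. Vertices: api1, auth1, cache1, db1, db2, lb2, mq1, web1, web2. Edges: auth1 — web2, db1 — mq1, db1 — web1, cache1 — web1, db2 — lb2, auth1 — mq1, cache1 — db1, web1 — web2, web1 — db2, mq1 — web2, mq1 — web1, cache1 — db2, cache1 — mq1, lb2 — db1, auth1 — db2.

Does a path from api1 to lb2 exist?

api1 has no edges, so nothing is reachable from it.

No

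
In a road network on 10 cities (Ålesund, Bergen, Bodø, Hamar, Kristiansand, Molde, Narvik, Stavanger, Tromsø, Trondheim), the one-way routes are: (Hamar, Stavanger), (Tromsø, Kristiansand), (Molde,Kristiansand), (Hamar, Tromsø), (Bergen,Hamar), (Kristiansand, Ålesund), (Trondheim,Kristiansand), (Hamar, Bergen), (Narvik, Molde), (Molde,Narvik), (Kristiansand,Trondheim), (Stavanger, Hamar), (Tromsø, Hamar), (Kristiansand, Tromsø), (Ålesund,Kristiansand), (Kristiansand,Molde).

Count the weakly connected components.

2

From Ålesund: component {Ålesund, Bergen, Hamar, Kristiansand, Molde, Narvik, Stavanger, Tromsø, Trondheim}.
From Bodø: component {Bodø}.
That's 2 components.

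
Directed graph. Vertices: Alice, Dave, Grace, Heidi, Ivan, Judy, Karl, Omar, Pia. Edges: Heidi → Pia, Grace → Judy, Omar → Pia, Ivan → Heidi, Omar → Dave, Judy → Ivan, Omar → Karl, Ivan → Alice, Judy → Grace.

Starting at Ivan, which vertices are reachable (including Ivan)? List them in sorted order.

Start at Ivan.
Its neighbours: Alice, Heidi.
Then their neighbours: Pia.
Nothing further is reachable.

Alice, Heidi, Ivan, Pia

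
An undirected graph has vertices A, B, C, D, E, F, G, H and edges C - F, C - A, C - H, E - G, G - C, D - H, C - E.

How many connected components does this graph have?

2

From A: component {A, C, D, E, F, G, H}.
From B: component {B}.
That's 2 components.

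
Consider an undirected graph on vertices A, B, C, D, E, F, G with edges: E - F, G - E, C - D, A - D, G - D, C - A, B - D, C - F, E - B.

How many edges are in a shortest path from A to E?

3

Distance 0: A.
Distance 1: C, D.
Distance 2: B, F, G.
Distance 3: E — contains E.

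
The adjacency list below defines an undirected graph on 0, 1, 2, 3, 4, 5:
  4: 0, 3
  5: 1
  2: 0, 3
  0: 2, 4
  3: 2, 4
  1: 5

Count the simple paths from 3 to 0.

3–2–0
3–4–0

2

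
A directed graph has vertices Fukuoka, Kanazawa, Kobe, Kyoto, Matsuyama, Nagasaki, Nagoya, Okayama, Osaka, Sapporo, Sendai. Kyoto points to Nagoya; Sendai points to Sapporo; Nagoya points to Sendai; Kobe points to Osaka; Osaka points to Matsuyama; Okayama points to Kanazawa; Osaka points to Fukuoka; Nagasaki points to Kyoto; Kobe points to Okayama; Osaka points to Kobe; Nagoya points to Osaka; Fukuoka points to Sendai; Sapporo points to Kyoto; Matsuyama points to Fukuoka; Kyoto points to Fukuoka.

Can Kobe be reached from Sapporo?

Explore from Sapporo.
Distance 1: reach Kyoto.
Distance 2: reach Fukuoka, Nagoya.
Distance 3: reach Osaka, Sendai.
Distance 4: reach Kobe, Matsuyama.
Found Kobe.

Yes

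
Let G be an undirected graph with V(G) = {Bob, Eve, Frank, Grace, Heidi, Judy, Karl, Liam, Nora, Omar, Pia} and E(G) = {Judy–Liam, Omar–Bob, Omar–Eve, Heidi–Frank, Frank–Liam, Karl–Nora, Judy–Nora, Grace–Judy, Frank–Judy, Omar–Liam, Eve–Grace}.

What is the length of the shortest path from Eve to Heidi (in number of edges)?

4

Distance 0: Eve.
Distance 1: Grace, Omar.
Distance 2: Bob, Judy, Liam.
Distance 3: Frank, Nora.
Distance 4: Heidi, Karl — contains Heidi.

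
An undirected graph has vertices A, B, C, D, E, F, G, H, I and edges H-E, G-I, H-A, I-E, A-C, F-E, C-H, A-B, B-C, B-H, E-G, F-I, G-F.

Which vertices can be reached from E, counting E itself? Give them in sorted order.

A, B, C, E, F, G, H, I

Start at E.
Its neighbours: F, G, H, I.
Then their neighbours: A, B, C.
Nothing further is reachable.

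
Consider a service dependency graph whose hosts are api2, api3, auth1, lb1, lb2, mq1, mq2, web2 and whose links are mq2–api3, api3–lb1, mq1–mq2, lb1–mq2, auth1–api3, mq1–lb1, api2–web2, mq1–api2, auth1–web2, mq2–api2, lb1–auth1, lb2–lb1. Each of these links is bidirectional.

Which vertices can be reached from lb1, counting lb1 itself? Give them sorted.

Start at lb1.
Its neighbours: api3, auth1, lb2, mq1, mq2.
Then their neighbours: api2, web2.
Every vertex is now reached.

api2, api3, auth1, lb1, lb2, mq1, mq2, web2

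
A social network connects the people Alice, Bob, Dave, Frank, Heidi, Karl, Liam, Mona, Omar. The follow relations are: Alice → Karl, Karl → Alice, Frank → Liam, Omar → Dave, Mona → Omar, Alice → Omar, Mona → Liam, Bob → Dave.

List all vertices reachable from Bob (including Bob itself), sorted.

Start at Bob.
Its neighbours: Dave.
Nothing further is reachable.

Bob, Dave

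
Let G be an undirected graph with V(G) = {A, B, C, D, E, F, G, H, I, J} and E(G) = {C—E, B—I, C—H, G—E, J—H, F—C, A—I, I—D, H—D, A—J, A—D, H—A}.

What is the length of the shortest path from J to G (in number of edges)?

Distance 0: J.
Distance 1: A, H.
Distance 2: C, D, I.
Distance 3: B, E, F.
Distance 4: G — contains G.

4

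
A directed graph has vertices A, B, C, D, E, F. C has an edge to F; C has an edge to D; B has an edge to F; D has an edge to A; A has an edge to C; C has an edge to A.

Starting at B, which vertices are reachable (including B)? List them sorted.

B, F

Start at B.
Its neighbours: F.
Nothing further is reachable.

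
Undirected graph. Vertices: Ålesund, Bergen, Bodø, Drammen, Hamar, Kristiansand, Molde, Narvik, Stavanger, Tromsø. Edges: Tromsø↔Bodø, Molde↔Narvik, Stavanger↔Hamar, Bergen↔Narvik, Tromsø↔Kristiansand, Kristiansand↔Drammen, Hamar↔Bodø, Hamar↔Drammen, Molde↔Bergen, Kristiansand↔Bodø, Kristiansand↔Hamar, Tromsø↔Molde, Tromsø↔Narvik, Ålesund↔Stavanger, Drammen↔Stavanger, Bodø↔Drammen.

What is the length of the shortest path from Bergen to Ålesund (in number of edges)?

Distance 0: Bergen.
Distance 1: Molde, Narvik.
Distance 2: Tromsø.
Distance 3: Bodø, Kristiansand.
Distance 4: Drammen, Hamar.
Distance 5: Stavanger.
Distance 6: Ålesund — contains Ålesund.

6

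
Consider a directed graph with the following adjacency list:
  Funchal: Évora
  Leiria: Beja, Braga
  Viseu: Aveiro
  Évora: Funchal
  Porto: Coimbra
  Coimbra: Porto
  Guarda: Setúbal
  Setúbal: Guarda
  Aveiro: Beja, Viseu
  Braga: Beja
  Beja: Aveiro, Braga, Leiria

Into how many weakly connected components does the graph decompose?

From Aveiro: component {Aveiro, Beja, Braga, Leiria, Viseu}.
From Coimbra: component {Coimbra, Porto}.
From Évora: component {Évora, Funchal}.
From Guarda: component {Guarda, Setúbal}.
That's 4 components.

4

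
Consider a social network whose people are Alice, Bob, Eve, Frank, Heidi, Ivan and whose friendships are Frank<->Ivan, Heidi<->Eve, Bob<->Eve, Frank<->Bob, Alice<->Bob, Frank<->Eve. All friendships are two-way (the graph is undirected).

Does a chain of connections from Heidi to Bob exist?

Explore from Heidi.
Distance 1: reach Eve.
Distance 2: reach Bob, Frank.
Found Bob.

Yes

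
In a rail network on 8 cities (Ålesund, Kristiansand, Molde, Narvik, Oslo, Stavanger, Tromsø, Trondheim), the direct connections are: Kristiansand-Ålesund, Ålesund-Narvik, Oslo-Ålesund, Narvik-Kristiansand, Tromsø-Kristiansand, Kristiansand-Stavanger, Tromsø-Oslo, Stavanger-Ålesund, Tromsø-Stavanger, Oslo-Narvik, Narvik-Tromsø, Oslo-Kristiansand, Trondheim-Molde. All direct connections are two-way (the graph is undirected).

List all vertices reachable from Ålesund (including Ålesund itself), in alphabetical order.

Start at Ålesund.
Its neighbours: Kristiansand, Narvik, Oslo, Stavanger.
Then their neighbours: Tromsø.
Nothing further is reachable.

Ålesund, Kristiansand, Narvik, Oslo, Stavanger, Tromsø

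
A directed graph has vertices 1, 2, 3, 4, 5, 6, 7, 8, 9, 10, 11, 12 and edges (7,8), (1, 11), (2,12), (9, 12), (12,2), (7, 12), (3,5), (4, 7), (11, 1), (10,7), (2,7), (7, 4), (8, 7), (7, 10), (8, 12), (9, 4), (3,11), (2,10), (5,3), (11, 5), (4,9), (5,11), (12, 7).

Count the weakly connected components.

3

From 1: component {1, 3, 5, 11}.
From 2: component {2, 4, 7, 8, 9, 10, 12}.
From 6: component {6}.
That's 3 components.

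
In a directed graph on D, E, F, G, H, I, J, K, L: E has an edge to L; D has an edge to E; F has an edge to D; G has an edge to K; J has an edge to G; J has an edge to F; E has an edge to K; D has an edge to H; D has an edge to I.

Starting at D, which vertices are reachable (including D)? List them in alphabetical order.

D, E, H, I, K, L

Start at D.
Its neighbours: E, H, I.
Then their neighbours: K, L.
Nothing further is reachable.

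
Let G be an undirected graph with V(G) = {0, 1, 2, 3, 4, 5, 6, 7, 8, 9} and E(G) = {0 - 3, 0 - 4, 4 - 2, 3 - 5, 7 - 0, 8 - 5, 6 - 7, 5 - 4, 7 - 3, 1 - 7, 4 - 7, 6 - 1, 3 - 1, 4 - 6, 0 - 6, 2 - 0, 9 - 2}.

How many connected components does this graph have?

1

From 0: component {0, 1, 2, 3, 4, 5, 6, 7, 8, 9}.
That's 1 component.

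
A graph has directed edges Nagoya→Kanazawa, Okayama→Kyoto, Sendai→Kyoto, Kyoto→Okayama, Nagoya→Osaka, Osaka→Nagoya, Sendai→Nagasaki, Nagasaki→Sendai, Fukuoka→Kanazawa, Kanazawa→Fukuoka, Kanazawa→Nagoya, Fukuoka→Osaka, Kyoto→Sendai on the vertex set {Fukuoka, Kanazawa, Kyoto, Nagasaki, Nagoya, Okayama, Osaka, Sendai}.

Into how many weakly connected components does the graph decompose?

2

From Fukuoka: component {Fukuoka, Kanazawa, Nagoya, Osaka}.
From Kyoto: component {Kyoto, Nagasaki, Okayama, Sendai}.
That's 2 components.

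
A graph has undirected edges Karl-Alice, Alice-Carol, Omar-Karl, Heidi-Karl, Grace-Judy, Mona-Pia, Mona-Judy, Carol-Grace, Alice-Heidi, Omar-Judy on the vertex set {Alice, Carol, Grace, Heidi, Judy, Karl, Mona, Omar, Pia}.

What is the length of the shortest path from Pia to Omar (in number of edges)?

3

Distance 0: Pia.
Distance 1: Mona.
Distance 2: Judy.
Distance 3: Grace, Omar — contains Omar.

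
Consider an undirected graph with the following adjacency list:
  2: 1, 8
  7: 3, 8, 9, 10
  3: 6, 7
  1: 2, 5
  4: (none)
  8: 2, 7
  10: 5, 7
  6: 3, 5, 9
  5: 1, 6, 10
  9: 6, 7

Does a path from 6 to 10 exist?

Explore from 6.
Distance 1: reach 3, 5, 9.
Distance 2: reach 1, 7, 10.
Found 10.

Yes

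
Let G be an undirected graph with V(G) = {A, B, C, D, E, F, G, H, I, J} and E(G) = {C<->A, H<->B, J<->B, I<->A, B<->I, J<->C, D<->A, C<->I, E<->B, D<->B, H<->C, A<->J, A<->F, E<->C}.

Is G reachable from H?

Explore from H.
Distance 1: reach B, C.
Distance 2: reach A, D, E, I, J.
Distance 3: reach F.
The search is exhausted without reaching G; it lies in a different component.

No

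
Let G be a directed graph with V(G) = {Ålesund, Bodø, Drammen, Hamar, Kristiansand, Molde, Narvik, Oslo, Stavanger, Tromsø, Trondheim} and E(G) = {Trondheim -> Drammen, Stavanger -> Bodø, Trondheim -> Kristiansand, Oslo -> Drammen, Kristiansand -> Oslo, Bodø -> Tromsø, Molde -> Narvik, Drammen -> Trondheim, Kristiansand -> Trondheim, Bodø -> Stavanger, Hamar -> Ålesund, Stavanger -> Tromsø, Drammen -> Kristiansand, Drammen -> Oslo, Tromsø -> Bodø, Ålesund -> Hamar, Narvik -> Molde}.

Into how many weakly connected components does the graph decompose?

4

From Ålesund: component {Ålesund, Hamar}.
From Bodø: component {Bodø, Stavanger, Tromsø}.
From Drammen: component {Drammen, Kristiansand, Oslo, Trondheim}.
From Molde: component {Molde, Narvik}.
That's 4 components.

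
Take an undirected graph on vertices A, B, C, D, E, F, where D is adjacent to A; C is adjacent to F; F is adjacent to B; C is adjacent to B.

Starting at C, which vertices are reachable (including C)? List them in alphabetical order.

B, C, F

Start at C.
Its neighbours: B, F.
Nothing further is reachable.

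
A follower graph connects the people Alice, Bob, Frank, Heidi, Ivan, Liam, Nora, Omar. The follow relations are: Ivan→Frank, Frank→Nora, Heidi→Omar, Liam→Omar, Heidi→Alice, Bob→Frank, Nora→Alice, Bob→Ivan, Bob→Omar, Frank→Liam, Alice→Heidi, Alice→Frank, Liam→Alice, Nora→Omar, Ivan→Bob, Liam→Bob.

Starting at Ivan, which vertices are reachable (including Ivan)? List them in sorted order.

Alice, Bob, Frank, Heidi, Ivan, Liam, Nora, Omar

Start at Ivan.
Its neighbours: Bob, Frank.
Then their neighbours: Liam, Nora, Omar.
Then next layer: Alice.
Then next layer: Heidi.
Every vertex is now reached.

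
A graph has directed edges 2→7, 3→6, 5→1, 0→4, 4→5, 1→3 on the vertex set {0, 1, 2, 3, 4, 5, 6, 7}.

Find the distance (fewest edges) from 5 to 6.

Distance 0: 5.
Distance 1: 1.
Distance 2: 3.
Distance 3: 6 — contains 6.

3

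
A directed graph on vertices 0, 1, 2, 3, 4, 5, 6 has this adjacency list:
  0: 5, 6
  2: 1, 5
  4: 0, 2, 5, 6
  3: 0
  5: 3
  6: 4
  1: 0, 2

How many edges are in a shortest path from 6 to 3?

Distance 0: 6.
Distance 1: 4.
Distance 2: 0, 2, 5.
Distance 3: 1, 3 — contains 3.

3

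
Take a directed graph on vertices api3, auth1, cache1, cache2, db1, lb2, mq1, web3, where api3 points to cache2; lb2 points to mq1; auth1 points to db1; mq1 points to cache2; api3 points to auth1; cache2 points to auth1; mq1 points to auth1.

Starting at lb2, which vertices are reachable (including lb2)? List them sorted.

auth1, cache2, db1, lb2, mq1

Start at lb2.
Its neighbours: mq1.
Then their neighbours: auth1, cache2.
Then next layer: db1.
Nothing further is reachable.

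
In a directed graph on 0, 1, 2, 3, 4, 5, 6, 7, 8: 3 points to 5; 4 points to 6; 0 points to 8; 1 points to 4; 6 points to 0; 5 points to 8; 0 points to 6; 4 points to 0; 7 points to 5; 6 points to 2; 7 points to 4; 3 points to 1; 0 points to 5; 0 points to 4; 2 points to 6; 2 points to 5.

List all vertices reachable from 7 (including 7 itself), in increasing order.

0, 2, 4, 5, 6, 7, 8

Start at 7.
Its neighbours: 4, 5.
Then their neighbours: 0, 6, 8.
Then next layer: 2.
Nothing further is reachable.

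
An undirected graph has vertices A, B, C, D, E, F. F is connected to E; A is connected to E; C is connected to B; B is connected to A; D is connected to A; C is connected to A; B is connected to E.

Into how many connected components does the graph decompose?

1

From A: component {A, B, C, D, E, F}.
That's 1 component.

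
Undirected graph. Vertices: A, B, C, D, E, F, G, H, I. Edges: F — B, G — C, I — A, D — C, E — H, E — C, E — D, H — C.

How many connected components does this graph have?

From A: component {A, I}.
From B: component {B, F}.
From C: component {C, D, E, G, H}.
That's 3 components.

3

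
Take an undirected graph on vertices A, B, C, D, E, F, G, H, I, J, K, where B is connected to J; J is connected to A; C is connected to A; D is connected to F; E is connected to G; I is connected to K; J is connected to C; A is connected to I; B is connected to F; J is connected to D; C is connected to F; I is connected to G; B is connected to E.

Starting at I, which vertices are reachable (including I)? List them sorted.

Start at I.
Its neighbours: A, G, K.
Then their neighbours: C, E, J.
Then next layer: B, D, F.
Nothing further is reachable.

A, B, C, D, E, F, G, I, J, K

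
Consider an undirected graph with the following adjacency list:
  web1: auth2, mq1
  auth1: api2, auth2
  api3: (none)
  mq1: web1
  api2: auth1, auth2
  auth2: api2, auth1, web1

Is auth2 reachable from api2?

Yes

Explore from api2.
Distance 1: reach auth1, auth2.
Found auth2.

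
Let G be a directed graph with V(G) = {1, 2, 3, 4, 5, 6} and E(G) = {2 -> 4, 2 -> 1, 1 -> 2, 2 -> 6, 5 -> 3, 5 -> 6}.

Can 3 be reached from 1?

Explore from 1.
Distance 1: reach 2.
Distance 2: reach 4, 6.
The search from 1 is exhausted; no directed path reaches 3.

No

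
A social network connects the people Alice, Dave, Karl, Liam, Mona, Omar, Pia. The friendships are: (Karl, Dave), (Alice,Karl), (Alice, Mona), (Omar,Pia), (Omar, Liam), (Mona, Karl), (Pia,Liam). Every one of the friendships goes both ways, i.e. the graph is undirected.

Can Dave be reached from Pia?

Explore from Pia.
Distance 1: reach Liam, Omar.
The search is exhausted without reaching Dave; it lies in a different component.

No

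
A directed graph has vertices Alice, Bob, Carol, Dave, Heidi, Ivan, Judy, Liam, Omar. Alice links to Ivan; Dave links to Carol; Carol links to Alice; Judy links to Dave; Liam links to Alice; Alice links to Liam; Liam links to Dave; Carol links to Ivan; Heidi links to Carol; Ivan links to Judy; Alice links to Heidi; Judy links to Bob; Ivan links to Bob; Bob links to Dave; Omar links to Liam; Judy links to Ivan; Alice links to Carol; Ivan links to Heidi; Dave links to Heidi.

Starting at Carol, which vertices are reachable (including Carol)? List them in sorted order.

Alice, Bob, Carol, Dave, Heidi, Ivan, Judy, Liam

Start at Carol.
Its neighbours: Alice, Ivan.
Then their neighbours: Bob, Heidi, Judy, Liam.
Then next layer: Dave.
Nothing further is reachable.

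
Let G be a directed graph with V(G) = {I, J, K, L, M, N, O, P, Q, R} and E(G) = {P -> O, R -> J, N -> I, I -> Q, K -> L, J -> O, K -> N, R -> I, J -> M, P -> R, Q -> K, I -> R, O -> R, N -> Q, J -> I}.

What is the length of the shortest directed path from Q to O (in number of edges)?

6

Distance 0: Q.
Distance 1: K.
Distance 2: L, N.
Distance 3: I.
Distance 4: R.
Distance 5: J.
Distance 6: M, O — contains O.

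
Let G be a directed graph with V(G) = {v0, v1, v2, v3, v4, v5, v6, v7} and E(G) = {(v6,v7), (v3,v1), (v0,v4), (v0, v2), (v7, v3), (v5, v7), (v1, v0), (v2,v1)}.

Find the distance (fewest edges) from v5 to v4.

Distance 0: v5.
Distance 1: v7.
Distance 2: v3.
Distance 3: v1.
Distance 4: v0.
Distance 5: v2, v4 — contains v4.

5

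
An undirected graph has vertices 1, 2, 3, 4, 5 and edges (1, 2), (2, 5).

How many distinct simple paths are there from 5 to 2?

1

5–2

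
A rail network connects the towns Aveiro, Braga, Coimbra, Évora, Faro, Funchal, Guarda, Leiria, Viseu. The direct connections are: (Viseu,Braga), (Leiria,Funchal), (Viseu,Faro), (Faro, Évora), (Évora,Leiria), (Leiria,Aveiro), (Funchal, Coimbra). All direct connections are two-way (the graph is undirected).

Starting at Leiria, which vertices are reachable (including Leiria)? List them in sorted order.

Start at Leiria.
Its neighbours: Aveiro, Évora, Funchal.
Then their neighbours: Coimbra, Faro.
Then next layer: Viseu.
Then next layer: Braga.
Nothing further is reachable.

Aveiro, Braga, Coimbra, Évora, Faro, Funchal, Leiria, Viseu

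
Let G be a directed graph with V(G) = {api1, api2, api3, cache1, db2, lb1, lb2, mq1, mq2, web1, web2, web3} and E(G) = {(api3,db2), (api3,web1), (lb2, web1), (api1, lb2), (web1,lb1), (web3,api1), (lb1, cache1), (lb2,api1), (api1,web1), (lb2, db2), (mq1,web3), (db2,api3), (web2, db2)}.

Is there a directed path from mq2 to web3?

mq2 has no outgoing edges, so nothing is reachable from it.

No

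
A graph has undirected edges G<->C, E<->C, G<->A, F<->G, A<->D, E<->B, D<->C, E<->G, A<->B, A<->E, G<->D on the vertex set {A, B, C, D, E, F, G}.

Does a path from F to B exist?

Explore from F.
Distance 1: reach G.
Distance 2: reach A, C, D, E.
Distance 3: reach B.
Found B.

Yes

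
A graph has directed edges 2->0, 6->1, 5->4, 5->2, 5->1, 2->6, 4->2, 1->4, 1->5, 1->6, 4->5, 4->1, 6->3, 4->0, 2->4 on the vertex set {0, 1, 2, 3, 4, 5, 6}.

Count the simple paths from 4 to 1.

4→1
4→2→6→1
4→5→1
4→5→2→6→1

4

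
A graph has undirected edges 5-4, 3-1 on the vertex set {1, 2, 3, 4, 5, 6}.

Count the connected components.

From 1: component {1, 3}.
From 2: component {2}.
From 4: component {4, 5}.
From 6: component {6}.
That's 4 components.

4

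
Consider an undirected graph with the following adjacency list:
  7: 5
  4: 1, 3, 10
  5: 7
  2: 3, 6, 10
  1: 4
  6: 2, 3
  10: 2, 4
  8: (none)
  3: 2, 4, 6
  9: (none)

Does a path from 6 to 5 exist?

Explore from 6.
Distance 1: reach 2, 3.
Distance 2: reach 4, 10.
Distance 3: reach 1.
The search is exhausted without reaching 5; it lies in a different component.

No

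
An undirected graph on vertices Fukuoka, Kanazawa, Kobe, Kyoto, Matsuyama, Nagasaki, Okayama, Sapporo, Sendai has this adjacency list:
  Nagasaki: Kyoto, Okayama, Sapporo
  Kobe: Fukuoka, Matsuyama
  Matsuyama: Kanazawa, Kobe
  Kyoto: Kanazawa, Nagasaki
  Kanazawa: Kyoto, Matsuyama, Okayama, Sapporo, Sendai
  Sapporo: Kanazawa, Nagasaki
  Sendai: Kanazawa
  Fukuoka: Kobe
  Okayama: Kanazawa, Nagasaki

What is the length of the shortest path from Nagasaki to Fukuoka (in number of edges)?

Distance 0: Nagasaki.
Distance 1: Kyoto, Okayama, Sapporo.
Distance 2: Kanazawa.
Distance 3: Matsuyama, Sendai.
Distance 4: Kobe.
Distance 5: Fukuoka — contains Fukuoka.

5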